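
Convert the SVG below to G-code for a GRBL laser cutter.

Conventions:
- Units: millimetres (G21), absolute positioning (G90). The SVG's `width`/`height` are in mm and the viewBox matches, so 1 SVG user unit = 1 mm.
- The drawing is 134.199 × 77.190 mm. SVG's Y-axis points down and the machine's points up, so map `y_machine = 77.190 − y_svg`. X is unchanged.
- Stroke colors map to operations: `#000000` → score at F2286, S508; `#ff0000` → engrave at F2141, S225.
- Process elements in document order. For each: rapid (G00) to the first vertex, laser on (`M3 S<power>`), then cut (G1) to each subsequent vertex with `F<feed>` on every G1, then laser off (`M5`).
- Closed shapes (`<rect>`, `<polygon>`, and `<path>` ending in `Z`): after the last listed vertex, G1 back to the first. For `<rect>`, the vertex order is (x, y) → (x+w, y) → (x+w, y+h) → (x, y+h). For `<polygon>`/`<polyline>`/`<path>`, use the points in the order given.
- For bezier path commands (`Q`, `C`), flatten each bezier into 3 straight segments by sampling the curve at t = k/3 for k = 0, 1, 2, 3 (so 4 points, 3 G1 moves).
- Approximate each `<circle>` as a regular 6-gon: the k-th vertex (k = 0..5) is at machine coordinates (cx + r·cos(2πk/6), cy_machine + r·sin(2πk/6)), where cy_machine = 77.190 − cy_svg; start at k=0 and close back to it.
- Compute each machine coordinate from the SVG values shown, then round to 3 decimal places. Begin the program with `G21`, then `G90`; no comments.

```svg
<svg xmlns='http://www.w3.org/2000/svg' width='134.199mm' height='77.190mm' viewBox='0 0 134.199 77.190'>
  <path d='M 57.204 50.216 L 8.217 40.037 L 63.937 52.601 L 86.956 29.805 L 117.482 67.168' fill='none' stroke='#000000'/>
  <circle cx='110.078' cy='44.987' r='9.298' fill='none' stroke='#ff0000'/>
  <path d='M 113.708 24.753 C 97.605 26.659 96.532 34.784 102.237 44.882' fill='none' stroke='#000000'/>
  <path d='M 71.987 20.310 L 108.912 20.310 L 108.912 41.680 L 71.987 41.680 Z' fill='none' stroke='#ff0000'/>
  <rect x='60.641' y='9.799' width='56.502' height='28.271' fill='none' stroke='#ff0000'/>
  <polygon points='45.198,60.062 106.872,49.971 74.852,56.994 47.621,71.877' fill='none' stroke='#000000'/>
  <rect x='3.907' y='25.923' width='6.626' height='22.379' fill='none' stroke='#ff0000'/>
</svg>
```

viewBox `0 0 134.199 77.190` with mm width/height → 1 unit = 1 mm. Flip: y_m = 77.190 − y_svg.

**Shape 1** — `<path>` open polyline, stroke `#000000` → score (S508, F2286). Machine vertices: (57.204,26.974) → (8.217,37.153) → (63.937,24.589) → (86.956,47.385) → (117.482,10.022). Open path.

**Shape 2** — `<circle>` circle, stroke `#ff0000` → engrave (S225, F2141). Machine vertices: (119.376,32.203) → (114.727,40.255) → (105.429,40.255) → (100.780,32.203) → (105.429,24.151) → (114.727,24.151) → (119.376,32.203). Closed: final G1 returns to the first vertex.

**Shape 3** — `<path>` cubic bezier, stroke `#000000` → score (S508, F2286). Control points (SVG): P0=(113.708,24.753), P1=(97.605,26.659), P2=(96.532,34.784), P3=(102.237,44.882); sampled at t=k/3. Machine vertices: (113.708,52.437) → (102.309,48.615) → (99.097,41.591) → (102.237,32.308). Open path.

**Shape 4** — `<path>` rectangle, stroke `#ff0000` → engrave (S225, F2141). Machine vertices: (71.987,56.880) → (108.912,56.880) → (108.912,35.510) → (71.987,35.510) → (71.987,56.880). Closed: final G1 returns to the first vertex.

**Shape 5** — `<rect>` rectangle, stroke `#ff0000` → engrave (S225, F2141). Machine vertices: (60.641,67.391) → (117.143,67.391) → (117.143,39.120) → (60.641,39.120) → (60.641,67.391). Closed: final G1 returns to the first vertex.

**Shape 6** — `<polygon>` closed polygon, stroke `#000000` → score (S508, F2286). Machine vertices: (45.198,17.128) → (106.872,27.219) → (74.852,20.196) → (47.621,5.313) → (45.198,17.128). Closed: final G1 returns to the first vertex.

**Shape 7** — `<rect>` rectangle, stroke `#ff0000` → engrave (S225, F2141). Machine vertices: (3.907,51.267) → (10.533,51.267) → (10.533,28.888) → (3.907,28.888) → (3.907,51.267). Closed: final G1 returns to the first vertex.

G21
G90
G00 X57.204 Y26.974
M3 S508
G1 X8.217 Y37.153 F2286
G1 X63.937 Y24.589 F2286
G1 X86.956 Y47.385 F2286
G1 X117.482 Y10.022 F2286
M5
G00 X119.376 Y32.203
M3 S225
G1 X114.727 Y40.255 F2141
G1 X105.429 Y40.255 F2141
G1 X100.780 Y32.203 F2141
G1 X105.429 Y24.151 F2141
G1 X114.727 Y24.151 F2141
G1 X119.376 Y32.203 F2141
M5
G00 X113.708 Y52.437
M3 S508
G1 X102.309 Y48.615 F2286
G1 X99.097 Y41.591 F2286
G1 X102.237 Y32.308 F2286
M5
G00 X71.987 Y56.880
M3 S225
G1 X108.912 Y56.880 F2141
G1 X108.912 Y35.510 F2141
G1 X71.987 Y35.510 F2141
G1 X71.987 Y56.880 F2141
M5
G00 X60.641 Y67.391
M3 S225
G1 X117.143 Y67.391 F2141
G1 X117.143 Y39.120 F2141
G1 X60.641 Y39.120 F2141
G1 X60.641 Y67.391 F2141
M5
G00 X45.198 Y17.128
M3 S508
G1 X106.872 Y27.219 F2286
G1 X74.852 Y20.196 F2286
G1 X47.621 Y5.313 F2286
G1 X45.198 Y17.128 F2286
M5
G00 X3.907 Y51.267
M3 S225
G1 X10.533 Y51.267 F2141
G1 X10.533 Y28.888 F2141
G1 X3.907 Y28.888 F2141
G1 X3.907 Y51.267 F2141
M5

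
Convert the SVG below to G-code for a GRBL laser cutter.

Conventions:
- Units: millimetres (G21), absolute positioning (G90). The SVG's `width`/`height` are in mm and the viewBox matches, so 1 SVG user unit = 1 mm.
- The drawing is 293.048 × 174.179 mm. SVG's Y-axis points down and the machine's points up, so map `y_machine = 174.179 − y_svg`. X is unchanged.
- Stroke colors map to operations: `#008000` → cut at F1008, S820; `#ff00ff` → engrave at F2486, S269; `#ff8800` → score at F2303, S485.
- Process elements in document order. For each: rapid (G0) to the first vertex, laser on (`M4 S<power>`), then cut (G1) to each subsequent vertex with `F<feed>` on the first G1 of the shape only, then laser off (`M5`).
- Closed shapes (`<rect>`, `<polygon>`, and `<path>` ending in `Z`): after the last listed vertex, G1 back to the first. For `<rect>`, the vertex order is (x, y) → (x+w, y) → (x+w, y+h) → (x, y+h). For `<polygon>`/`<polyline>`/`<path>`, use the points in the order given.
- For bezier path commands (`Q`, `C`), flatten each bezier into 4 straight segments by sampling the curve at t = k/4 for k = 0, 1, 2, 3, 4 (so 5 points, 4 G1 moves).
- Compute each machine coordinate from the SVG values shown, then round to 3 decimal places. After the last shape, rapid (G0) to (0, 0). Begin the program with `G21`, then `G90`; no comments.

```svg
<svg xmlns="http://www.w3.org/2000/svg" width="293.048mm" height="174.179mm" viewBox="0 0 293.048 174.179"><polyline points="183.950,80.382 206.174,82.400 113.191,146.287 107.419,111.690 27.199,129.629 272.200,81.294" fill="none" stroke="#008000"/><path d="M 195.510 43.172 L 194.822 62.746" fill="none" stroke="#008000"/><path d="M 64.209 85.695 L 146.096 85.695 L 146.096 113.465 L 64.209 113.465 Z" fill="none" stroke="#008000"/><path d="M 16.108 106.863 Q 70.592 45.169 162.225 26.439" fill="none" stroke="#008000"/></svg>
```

G21
G90
G0 X183.950 Y93.797
M4 S820
G1 X206.174 Y91.779 F1008
G1 X113.191 Y27.892
G1 X107.419 Y62.489
G1 X27.199 Y44.550
G1 X272.200 Y92.885
M5
G0 X195.510 Y131.007
M4 S820
G1 X194.822 Y111.433 F1008
M5
G0 X64.209 Y88.484
M4 S820
G1 X146.096 Y88.484 F1008
G1 X146.096 Y60.714
G1 X64.209 Y60.714
G1 X64.209 Y88.484
M5
G0 X16.108 Y67.316
M4 S820
G1 X45.672 Y95.478 F1008
G1 X79.879 Y118.269
G1 X118.730 Y135.690
G1 X162.225 Y147.740
M5
G0 X0.000 Y0.000

Since the viewBox matches the mm dimensions, user units are millimetres directly. The only transform is the Y-flip y_m = 174.179 − y_svg.

Shape 1 is a open polyline drawn with `<polyline>`. Its stroke #008000 means cut at S820, F1008. After flipping Y the toolpath is (183.950,93.797) → (206.174,91.779) → (113.191,27.892) → (107.419,62.489) → (27.199,44.550) → (272.200,92.885).

Shape 2 is a line segment drawn with `<path>`. Its stroke #008000 means cut at S820, F1008. After flipping Y the toolpath is (195.510,131.007) → (194.822,111.433).

Shape 3 is a rectangle drawn with `<path>`. Its stroke #008000 means cut at S820, F1008. After flipping Y the toolpath is (64.209,88.484) → (146.096,88.484) → (146.096,60.714) → (64.209,60.714) → (64.209,88.484), returning to the start.

Shape 4 is a quadratic bezier drawn with `<path>`. Its stroke #008000 means cut at S820, F1008. After flipping Y the toolpath is (16.108,67.316) → (45.672,95.478) → (79.879,118.269) → (118.730,135.690) → (162.225,147.740).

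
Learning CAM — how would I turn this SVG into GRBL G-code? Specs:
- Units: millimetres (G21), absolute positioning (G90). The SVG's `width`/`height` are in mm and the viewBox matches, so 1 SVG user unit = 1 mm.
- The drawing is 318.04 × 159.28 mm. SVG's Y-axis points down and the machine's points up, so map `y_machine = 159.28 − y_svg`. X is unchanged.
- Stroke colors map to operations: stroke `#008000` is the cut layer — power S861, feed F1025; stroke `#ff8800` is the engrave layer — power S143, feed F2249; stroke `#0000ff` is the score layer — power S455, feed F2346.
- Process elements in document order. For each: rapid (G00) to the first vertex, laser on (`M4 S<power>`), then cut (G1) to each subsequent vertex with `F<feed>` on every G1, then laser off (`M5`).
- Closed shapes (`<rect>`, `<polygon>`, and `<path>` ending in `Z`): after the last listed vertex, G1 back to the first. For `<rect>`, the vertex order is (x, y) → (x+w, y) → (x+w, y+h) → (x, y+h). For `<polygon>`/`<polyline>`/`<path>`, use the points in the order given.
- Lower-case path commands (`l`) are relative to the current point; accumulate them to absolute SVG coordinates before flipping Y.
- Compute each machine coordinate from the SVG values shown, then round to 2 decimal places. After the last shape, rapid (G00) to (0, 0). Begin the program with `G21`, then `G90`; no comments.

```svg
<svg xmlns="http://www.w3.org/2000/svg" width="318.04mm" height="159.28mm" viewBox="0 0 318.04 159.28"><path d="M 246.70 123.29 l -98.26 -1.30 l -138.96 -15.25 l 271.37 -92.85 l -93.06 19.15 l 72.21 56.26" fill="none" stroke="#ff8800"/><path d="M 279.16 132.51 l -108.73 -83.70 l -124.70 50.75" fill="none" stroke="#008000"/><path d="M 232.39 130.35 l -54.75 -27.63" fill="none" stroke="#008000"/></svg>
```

G21
G90
G00 X246.70 Y35.99
M4 S143
G1 X148.44 Y37.29 F2249
G1 X9.48 Y52.54 F2249
G1 X280.85 Y145.39 F2249
G1 X187.79 Y126.24 F2249
G1 X260.00 Y69.98 F2249
M5
G00 X279.16 Y26.77
M4 S861
G1 X170.43 Y110.47 F1025
G1 X45.73 Y59.72 F1025
M5
G00 X232.39 Y28.93
M4 S861
G1 X177.64 Y56.56 F1025
M5
G00 X0.00 Y0.00

Since the viewBox matches the mm dimensions, user units are millimetres directly. The only transform is the Y-flip y_m = 159.28 − y_svg.

Shape 1 is a open polyline drawn with `<path>`. Its stroke #ff8800 means engrave at S143, F2249. After flipping Y the toolpath is (246.70,35.99) → (148.44,37.29) → (9.48,52.54) → (280.85,145.39) → (187.79,126.24) → (260.00,69.98).

Shape 2 is a open polyline drawn with `<path>`. Its stroke #008000 means cut at S861, F1025. After flipping Y the toolpath is (279.16,26.77) → (170.43,110.47) → (45.73,59.72).

Shape 3 is a line segment drawn with `<path>`. Its stroke #008000 means cut at S861, F1025. After flipping Y the toolpath is (232.39,28.93) → (177.64,56.56).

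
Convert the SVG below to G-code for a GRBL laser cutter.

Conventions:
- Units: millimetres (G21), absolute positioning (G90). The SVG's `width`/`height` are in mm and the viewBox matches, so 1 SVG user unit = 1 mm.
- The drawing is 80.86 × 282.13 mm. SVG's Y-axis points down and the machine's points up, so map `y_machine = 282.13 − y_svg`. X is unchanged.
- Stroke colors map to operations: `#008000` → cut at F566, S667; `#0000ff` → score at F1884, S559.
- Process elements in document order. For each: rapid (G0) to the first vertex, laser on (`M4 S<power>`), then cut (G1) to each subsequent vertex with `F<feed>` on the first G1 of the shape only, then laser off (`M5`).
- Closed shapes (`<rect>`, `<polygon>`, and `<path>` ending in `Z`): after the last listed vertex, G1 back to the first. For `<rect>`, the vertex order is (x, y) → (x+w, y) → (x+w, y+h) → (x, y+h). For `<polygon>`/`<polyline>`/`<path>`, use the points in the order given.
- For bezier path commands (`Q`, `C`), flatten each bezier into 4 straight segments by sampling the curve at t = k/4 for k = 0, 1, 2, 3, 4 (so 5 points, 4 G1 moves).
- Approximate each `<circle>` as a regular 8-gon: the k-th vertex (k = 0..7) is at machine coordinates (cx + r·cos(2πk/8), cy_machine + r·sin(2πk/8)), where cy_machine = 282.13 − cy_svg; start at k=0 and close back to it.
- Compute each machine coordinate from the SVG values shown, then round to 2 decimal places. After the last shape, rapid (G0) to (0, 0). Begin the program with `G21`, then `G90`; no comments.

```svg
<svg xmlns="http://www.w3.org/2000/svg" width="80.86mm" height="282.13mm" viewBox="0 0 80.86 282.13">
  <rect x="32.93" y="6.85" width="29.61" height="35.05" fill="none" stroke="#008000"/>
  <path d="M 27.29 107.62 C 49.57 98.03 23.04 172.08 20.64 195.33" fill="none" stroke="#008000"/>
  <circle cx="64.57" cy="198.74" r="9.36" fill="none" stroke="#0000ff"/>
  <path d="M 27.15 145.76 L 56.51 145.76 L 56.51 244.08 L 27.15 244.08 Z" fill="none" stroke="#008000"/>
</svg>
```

viewBox `0 0 80.86 282.13` with mm width/height → 1 unit = 1 mm. Flip: y_m = 282.13 − y_svg.

**Shape 1** — `<rect>` rectangle, stroke `#008000` → cut (S667, F566). Machine vertices: (32.93,275.28) → (62.54,275.28) → (62.54,240.23) → (32.93,240.23) → (32.93,275.28). Closed: final G1 returns to the first vertex.

**Shape 2** — `<path>` cubic bezier, stroke `#008000` → cut (S667, F566). Control points (SVG): P0=(27.29,107.62), P1=(49.57,98.03), P2=(23.04,172.08), P3=(20.64,195.33); sampled at t=k/4. Machine vertices: (27.29,174.51) → (35.99,168.12) → (33.22,142.97) → (25.82,111.66) → (20.64,86.80). Open path.

**Shape 3** — `<circle>` circle, stroke `#0000ff` → score (S559, F1884). Machine vertices: (73.93,83.39) → (71.19,90.01) → (64.57,92.75) → (57.95,90.01) → (55.21,83.39) → (57.95,76.77) → (64.57,74.03) → (71.19,76.77) → (73.93,83.39). Closed: final G1 returns to the first vertex.

**Shape 4** — `<path>` rectangle, stroke `#008000` → cut (S667, F566). Machine vertices: (27.15,136.37) → (56.51,136.37) → (56.51,38.05) → (27.15,38.05) → (27.15,136.37). Closed: final G1 returns to the first vertex.

G21
G90
G0 X32.93 Y275.28
M4 S667
G1 X62.54 Y275.28 F566
G1 X62.54 Y240.23
G1 X32.93 Y240.23
G1 X32.93 Y275.28
M5
G0 X27.29 Y174.51
M4 S667
G1 X35.99 Y168.12 F566
G1 X33.22 Y142.97
G1 X25.82 Y111.66
G1 X20.64 Y86.80
M5
G0 X73.93 Y83.39
M4 S559
G1 X71.19 Y90.01 F1884
G1 X64.57 Y92.75
G1 X57.95 Y90.01
G1 X55.21 Y83.39
G1 X57.95 Y76.77
G1 X64.57 Y74.03
G1 X71.19 Y76.77
G1 X73.93 Y83.39
M5
G0 X27.15 Y136.37
M4 S667
G1 X56.51 Y136.37 F566
G1 X56.51 Y38.05
G1 X27.15 Y38.05
G1 X27.15 Y136.37
M5
G0 X0.00 Y0.00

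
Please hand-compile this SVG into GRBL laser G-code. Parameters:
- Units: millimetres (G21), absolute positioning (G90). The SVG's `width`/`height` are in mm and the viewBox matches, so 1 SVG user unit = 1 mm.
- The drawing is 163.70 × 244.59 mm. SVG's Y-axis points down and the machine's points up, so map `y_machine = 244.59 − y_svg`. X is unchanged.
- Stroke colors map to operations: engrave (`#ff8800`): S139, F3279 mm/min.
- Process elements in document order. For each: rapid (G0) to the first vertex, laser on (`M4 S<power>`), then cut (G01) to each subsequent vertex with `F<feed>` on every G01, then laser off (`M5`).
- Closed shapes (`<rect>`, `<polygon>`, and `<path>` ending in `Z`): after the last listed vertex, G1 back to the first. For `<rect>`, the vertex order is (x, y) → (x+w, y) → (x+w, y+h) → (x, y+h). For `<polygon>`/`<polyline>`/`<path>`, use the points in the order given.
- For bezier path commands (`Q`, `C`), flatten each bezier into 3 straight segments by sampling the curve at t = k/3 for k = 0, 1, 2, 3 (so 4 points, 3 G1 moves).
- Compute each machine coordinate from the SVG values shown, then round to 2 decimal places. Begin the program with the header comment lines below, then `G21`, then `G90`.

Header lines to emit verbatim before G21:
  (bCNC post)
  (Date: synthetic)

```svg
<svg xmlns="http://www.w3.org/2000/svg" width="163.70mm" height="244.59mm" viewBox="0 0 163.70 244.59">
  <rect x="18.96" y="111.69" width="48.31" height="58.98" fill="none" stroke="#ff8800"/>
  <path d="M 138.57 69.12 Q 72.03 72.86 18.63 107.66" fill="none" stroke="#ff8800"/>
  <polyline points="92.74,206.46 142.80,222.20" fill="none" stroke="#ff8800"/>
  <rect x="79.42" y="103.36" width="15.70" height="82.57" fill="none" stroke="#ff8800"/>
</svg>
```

(bCNC post)
(Date: synthetic)
G21
G90
G0 X18.96 Y132.90
M4 S139
G01 X67.27 Y132.90 F3279
G01 X67.27 Y73.92 F3279
G01 X18.96 Y73.92 F3279
G01 X18.96 Y132.90 F3279
M5
G0 X138.57 Y175.47
M4 S139
G01 X95.67 Y169.53 F3279
G01 X55.69 Y156.68 F3279
G01 X18.63 Y136.93 F3279
M5
G0 X92.74 Y38.13
M4 S139
G01 X142.80 Y22.39 F3279
M5
G0 X79.42 Y141.23
M4 S139
G01 X95.12 Y141.23 F3279
G01 X95.12 Y58.66 F3279
G01 X79.42 Y58.66 F3279
G01 X79.42 Y141.23 F3279
M5

Since the viewBox matches the mm dimensions, user units are millimetres directly. The only transform is the Y-flip y_m = 244.59 − y_svg.

Shape 1 is a rectangle drawn with `<rect>`. Its stroke #ff8800 means engrave at S139, F3279. After flipping Y the toolpath is (18.96,132.90) → (67.27,132.90) → (67.27,73.92) → (18.96,73.92) → (18.96,132.90), returning to the start.

Shape 2 is a quadratic bezier drawn with `<path>`. Its stroke #ff8800 means engrave at S139, F3279. After flipping Y the toolpath is (138.57,175.47) → (95.67,169.53) → (55.69,156.68) → (18.63,136.93).

Shape 3 is a line segment drawn with `<polyline>`. Its stroke #ff8800 means engrave at S139, F3279. After flipping Y the toolpath is (92.74,38.13) → (142.80,22.39).

Shape 4 is a rectangle drawn with `<rect>`. Its stroke #ff8800 means engrave at S139, F3279. After flipping Y the toolpath is (79.42,141.23) → (95.12,141.23) → (95.12,58.66) → (79.42,58.66) → (79.42,141.23), returning to the start.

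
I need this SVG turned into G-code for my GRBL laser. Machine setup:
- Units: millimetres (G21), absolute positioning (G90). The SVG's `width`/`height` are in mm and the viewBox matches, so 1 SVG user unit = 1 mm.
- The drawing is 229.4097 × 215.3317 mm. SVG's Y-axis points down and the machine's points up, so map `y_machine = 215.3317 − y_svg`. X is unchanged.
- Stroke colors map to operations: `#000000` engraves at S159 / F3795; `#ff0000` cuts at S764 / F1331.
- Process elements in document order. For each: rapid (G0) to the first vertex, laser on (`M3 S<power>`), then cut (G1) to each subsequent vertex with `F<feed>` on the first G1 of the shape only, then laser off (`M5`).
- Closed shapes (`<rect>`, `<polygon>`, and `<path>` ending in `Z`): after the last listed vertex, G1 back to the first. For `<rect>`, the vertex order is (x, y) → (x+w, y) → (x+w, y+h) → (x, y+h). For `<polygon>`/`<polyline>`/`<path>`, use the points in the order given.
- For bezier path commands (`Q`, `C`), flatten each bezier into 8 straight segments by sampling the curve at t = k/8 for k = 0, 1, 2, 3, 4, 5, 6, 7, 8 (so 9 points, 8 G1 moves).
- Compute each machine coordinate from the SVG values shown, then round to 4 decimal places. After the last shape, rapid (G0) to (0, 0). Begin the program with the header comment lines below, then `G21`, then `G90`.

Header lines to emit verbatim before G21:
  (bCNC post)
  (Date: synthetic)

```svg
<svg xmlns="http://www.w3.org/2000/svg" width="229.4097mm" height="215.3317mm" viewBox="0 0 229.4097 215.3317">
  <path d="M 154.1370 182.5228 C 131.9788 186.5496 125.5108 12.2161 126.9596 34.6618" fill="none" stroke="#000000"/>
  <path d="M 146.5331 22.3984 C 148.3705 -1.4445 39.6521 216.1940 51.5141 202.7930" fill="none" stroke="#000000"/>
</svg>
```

1 u = 1 mm; y_m = 215.3317 − y.

[1] `<path>` cubic bezier, #000000→engrave S159 F3795: (154.1370,32.8089) → (146.5480,38.9268) → (140.3388,57.3698) → (135.4184,83.7418) → (131.6957,113.6465) → (129.0795,142.6878) → (127.4789,166.4696) → (126.8026,180.5957) → (126.9596,180.6699)

[2] `<path>` cubic bezier, #000000→engrave S159 F3795: (146.5331,192.9333) → (142.4913,191.4778) → (130.7934,172.9209) → (114.1483,142.7997) → (95.2644,106.6517) → (76.8504,70.0143) → (61.6149,38.4247) → (52.2666,17.4204) → (51.5141,12.5387)

(bCNC post)
(Date: synthetic)
G21
G90
G0 X154.1370 Y32.8089
M3 S159
G1 X146.5480 Y38.9268 F3795
G1 X140.3388 Y57.3698
G1 X135.4184 Y83.7418
G1 X131.6957 Y113.6465
G1 X129.0795 Y142.6878
G1 X127.4789 Y166.4696
G1 X126.8026 Y180.5957
G1 X126.9596 Y180.6699
M5
G0 X146.5331 Y192.9333
M3 S159
G1 X142.4913 Y191.4778 F3795
G1 X130.7934 Y172.9209
G1 X114.1483 Y142.7997
G1 X95.2644 Y106.6517
G1 X76.8504 Y70.0143
G1 X61.6149 Y38.4247
G1 X52.2666 Y17.4204
G1 X51.5141 Y12.5387
M5
G0 X0.0000 Y0.0000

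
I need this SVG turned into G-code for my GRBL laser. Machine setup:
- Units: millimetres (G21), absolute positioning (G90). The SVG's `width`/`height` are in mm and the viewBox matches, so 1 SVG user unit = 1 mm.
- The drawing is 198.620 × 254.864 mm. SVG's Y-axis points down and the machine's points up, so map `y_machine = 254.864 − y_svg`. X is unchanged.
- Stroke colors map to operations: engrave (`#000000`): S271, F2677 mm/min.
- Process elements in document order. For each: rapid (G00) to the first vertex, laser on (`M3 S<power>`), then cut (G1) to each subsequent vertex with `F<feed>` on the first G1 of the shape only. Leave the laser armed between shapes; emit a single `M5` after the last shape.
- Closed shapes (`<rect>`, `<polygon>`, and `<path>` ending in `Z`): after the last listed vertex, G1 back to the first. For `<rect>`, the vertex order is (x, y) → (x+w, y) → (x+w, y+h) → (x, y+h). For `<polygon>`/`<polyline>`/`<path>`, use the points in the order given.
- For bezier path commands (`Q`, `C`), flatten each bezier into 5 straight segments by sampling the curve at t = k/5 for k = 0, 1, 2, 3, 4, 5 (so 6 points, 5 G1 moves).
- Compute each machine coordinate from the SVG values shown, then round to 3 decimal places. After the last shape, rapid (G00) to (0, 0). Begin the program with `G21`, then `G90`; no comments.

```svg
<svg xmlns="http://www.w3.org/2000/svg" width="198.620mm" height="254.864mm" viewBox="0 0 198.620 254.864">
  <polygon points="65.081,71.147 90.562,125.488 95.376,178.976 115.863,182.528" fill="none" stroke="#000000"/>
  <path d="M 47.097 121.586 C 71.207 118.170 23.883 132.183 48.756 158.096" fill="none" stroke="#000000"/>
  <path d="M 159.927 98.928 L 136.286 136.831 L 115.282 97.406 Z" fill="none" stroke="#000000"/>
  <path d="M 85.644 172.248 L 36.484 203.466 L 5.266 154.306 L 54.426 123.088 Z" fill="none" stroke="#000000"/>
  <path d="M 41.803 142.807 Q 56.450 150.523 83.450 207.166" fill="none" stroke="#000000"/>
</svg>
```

G21
G90
G00 X65.081 Y183.717
M3 S271
G1 X90.562 Y129.376 F2677
G1 X95.376 Y75.888
G1 X115.863 Y72.336
G1 X65.081 Y183.717
G00 X47.097 Y133.278
M3 S271
G1 X54.140 Y133.280 F2677
G1 X50.933 Y129.365
G1 X44.371 Y121.798
G1 X41.347 Y110.844
G1 X48.756 Y96.768
G00 X159.927 Y155.936
M3 S271
G1 X136.286 Y118.033 F2677
G1 X115.282 Y157.458
G1 X159.927 Y155.936
G00 X85.644 Y82.616
M3 S271
G1 X36.484 Y51.398 F2677
G1 X5.266 Y100.558
G1 X54.426 Y131.776
G1 X85.644 Y82.616
G00 X41.803 Y112.057
M3 S271
G1 X48.156 Y107.014 F2677
G1 X55.497 Y98.056
G1 X63.826 Y85.184
G1 X73.144 Y68.398
G1 X83.450 Y47.698
M5
G00 X0.000 Y0.000

Since the viewBox matches the mm dimensions, user units are millimetres directly. The only transform is the Y-flip y_m = 254.864 − y_svg.

Shape 1 is a closed polygon drawn with `<polygon>`. Its stroke #000000 means engrave at S271, F2677. After flipping Y the toolpath is (65.081,183.717) → (90.562,129.376) → (95.376,75.888) → (115.863,72.336) → (65.081,183.717), returning to the start.

Shape 2 is a cubic bezier drawn with `<path>`. Its stroke #000000 means engrave at S271, F2677. After flipping Y the toolpath is (47.097,133.278) → (54.140,133.280) → (50.933,129.365) → (44.371,121.798) → (41.347,110.844) → (48.756,96.768).

Shape 3 is a regular polygon drawn with `<path>`. Its stroke #000000 means engrave at S271, F2677. After flipping Y the toolpath is (159.927,155.936) → (136.286,118.033) → (115.282,157.458) → (159.927,155.936), returning to the start.

Shape 4 is a regular polygon drawn with `<path>`. Its stroke #000000 means engrave at S271, F2677. After flipping Y the toolpath is (85.644,82.616) → (36.484,51.398) → (5.266,100.558) → (54.426,131.776) → (85.644,82.616), returning to the start.

Shape 5 is a quadratic bezier drawn with `<path>`. Its stroke #000000 means engrave at S271, F2677. After flipping Y the toolpath is (41.803,112.057) → (48.156,107.014) → (55.497,98.056) → (63.826,85.184) → (73.144,68.398) → (83.450,47.698).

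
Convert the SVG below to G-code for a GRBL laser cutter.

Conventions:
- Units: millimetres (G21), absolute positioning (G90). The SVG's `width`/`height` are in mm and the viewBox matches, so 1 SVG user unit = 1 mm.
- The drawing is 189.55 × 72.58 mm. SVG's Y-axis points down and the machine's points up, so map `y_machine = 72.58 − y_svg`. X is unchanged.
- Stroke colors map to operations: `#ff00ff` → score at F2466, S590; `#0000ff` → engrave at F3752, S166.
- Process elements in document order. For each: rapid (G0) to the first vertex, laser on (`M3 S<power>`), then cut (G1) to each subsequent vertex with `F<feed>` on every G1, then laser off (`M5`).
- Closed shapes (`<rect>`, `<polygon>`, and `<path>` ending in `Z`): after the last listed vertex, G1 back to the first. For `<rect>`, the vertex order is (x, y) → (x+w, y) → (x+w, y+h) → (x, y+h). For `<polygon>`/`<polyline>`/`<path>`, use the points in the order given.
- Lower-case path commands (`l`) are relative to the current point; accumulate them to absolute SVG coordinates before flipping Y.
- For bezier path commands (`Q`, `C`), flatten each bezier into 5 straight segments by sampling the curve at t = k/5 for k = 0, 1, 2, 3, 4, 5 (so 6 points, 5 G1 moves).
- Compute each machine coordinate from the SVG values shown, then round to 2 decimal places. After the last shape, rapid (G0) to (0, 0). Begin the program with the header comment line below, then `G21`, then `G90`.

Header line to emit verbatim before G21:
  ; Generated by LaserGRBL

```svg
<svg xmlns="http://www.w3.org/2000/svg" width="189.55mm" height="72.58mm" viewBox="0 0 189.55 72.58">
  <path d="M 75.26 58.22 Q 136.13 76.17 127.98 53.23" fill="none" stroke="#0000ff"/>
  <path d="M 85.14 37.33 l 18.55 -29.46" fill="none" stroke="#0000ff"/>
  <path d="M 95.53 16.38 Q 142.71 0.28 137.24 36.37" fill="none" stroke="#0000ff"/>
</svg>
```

Since the viewBox matches the mm dimensions, user units are millimetres directly. The only transform is the Y-flip y_m = 72.58 − y_svg.

Shape 1 is a quadratic bezier drawn with `<path>`. Its stroke #0000ff means engrave at S166, F3752. After flipping Y the toolpath is (75.26,14.36) → (96.85,8.82) → (112.91,6.54) → (123.46,7.54) → (128.48,11.81) → (127.98,19.35).

Shape 2 is a line segment drawn with `<path>`. Its stroke #0000ff means engrave at S166, F3752. After flipping Y the toolpath is (85.14,35.25) → (103.69,64.71).

Shape 3 is a quadratic bezier drawn with `<path>`. Its stroke #0000ff means engrave at S166, F3752. After flipping Y the toolpath is (95.53,56.20) → (112.30,60.55) → (124.85,60.73) → (133.19,56.73) → (137.32,48.56) → (137.24,36.21).

; Generated by LaserGRBL
G21
G90
G0 X75.26 Y14.36
M3 S166
G1 X96.85 Y8.82 F3752
G1 X112.91 Y6.54 F3752
G1 X123.46 Y7.54 F3752
G1 X128.48 Y11.81 F3752
G1 X127.98 Y19.35 F3752
M5
G0 X85.14 Y35.25
M3 S166
G1 X103.69 Y64.71 F3752
M5
G0 X95.53 Y56.20
M3 S166
G1 X112.30 Y60.55 F3752
G1 X124.85 Y60.73 F3752
G1 X133.19 Y56.73 F3752
G1 X137.32 Y48.56 F3752
G1 X137.24 Y36.21 F3752
M5
G0 X0.00 Y0.00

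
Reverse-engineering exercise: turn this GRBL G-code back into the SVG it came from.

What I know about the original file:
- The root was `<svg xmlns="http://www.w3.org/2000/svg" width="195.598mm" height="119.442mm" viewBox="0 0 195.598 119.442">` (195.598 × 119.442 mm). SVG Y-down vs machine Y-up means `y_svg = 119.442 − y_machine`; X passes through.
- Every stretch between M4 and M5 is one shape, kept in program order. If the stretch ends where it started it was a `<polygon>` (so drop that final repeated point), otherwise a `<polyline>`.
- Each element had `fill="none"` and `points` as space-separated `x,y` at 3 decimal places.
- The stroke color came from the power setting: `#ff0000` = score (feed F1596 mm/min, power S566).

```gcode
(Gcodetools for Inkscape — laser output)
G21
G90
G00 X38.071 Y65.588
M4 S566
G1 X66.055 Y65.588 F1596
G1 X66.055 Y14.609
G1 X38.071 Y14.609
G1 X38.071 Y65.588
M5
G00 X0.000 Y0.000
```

<svg xmlns="http://www.w3.org/2000/svg" width="195.598mm" height="119.442mm" viewBox="0 0 195.598 119.442">
  <polygon points="38.071,53.854 66.055,53.854 66.055,104.833 38.071,104.833" fill="none" stroke="#ff0000"/>
</svg>

Machine Y-up, SVG Y-down with viewBox height 119.442, so y_svg = 119.442 − y_machine; X carries over. Every run uses S566, so all elements get stroke `#ff0000` (score).

Run 1: The run returns to its start, so emit a `<polygon>` with points (Y-flipped): 38.071,53.854 66.055,53.854 66.055,104.833 38.071,104.833.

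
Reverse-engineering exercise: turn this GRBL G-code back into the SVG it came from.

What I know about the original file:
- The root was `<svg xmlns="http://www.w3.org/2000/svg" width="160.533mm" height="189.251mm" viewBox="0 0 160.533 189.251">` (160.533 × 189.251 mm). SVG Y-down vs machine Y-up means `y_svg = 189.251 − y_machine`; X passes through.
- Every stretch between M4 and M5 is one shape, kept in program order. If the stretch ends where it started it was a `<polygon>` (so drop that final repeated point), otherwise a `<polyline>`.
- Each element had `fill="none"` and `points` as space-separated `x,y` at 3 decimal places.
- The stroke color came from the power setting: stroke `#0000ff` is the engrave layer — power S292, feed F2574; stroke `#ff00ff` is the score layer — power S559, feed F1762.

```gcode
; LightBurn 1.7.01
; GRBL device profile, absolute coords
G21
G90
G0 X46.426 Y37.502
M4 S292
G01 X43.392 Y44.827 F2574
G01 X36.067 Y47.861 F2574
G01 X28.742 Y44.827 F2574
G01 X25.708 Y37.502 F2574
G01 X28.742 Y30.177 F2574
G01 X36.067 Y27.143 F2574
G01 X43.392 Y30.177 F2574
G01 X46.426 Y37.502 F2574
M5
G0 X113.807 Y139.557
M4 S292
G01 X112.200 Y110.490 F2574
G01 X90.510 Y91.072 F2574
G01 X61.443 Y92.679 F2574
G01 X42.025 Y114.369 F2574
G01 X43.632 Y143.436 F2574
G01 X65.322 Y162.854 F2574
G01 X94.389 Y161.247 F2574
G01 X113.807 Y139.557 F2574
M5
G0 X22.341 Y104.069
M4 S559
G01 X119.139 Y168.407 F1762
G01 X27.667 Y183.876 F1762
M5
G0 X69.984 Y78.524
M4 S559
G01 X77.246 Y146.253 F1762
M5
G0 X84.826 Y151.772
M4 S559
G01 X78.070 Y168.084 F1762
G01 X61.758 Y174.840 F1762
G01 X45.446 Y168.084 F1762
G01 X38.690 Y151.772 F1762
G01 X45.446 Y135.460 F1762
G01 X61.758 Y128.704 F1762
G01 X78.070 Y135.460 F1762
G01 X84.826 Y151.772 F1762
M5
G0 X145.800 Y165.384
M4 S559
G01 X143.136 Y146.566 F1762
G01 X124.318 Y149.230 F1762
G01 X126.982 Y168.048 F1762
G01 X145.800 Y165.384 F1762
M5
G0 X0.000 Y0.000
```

y_svg = 189.251 − y_m.

[1] S292→`#0000ff` (engrave); closed run; points: 46.426,151.749 43.392,144.424 36.067,141.390 28.742,144.424 25.708,151.749 28.742,159.074 36.067,162.108 43.392,159.074

[2] S292→`#0000ff` (engrave); closed run; points: 113.807,49.694 112.200,78.761 90.510,98.179 61.443,96.572 42.025,74.882 43.632,45.815 65.322,26.397 94.389,28.004

[3] S559→`#ff00ff` (score); open run; points: 22.341,85.182 119.139,20.844 27.667,5.375

[4] S559→`#ff00ff` (score); open run; points: 69.984,110.727 77.246,42.998

[5] S559→`#ff00ff` (score); closed run; points: 84.826,37.479 78.070,21.167 61.758,14.411 45.446,21.167 38.690,37.479 45.446,53.791 61.758,60.547 78.070,53.791

[6] S559→`#ff00ff` (score); closed run; points: 145.800,23.867 143.136,42.685 124.318,40.021 126.982,21.203

<svg xmlns="http://www.w3.org/2000/svg" width="160.533mm" height="189.251mm" viewBox="0 0 160.533 189.251">
  <polygon points="46.426,151.749 43.392,144.424 36.067,141.390 28.742,144.424 25.708,151.749 28.742,159.074 36.067,162.108 43.392,159.074" fill="none" stroke="#0000ff"/>
  <polygon points="113.807,49.694 112.200,78.761 90.510,98.179 61.443,96.572 42.025,74.882 43.632,45.815 65.322,26.397 94.389,28.004" fill="none" stroke="#0000ff"/>
  <polyline points="22.341,85.182 119.139,20.844 27.667,5.375" fill="none" stroke="#ff00ff"/>
  <polyline points="69.984,110.727 77.246,42.998" fill="none" stroke="#ff00ff"/>
  <polygon points="84.826,37.479 78.070,21.167 61.758,14.411 45.446,21.167 38.690,37.479 45.446,53.791 61.758,60.547 78.070,53.791" fill="none" stroke="#ff00ff"/>
  <polygon points="145.800,23.867 143.136,42.685 124.318,40.021 126.982,21.203" fill="none" stroke="#ff00ff"/>
</svg>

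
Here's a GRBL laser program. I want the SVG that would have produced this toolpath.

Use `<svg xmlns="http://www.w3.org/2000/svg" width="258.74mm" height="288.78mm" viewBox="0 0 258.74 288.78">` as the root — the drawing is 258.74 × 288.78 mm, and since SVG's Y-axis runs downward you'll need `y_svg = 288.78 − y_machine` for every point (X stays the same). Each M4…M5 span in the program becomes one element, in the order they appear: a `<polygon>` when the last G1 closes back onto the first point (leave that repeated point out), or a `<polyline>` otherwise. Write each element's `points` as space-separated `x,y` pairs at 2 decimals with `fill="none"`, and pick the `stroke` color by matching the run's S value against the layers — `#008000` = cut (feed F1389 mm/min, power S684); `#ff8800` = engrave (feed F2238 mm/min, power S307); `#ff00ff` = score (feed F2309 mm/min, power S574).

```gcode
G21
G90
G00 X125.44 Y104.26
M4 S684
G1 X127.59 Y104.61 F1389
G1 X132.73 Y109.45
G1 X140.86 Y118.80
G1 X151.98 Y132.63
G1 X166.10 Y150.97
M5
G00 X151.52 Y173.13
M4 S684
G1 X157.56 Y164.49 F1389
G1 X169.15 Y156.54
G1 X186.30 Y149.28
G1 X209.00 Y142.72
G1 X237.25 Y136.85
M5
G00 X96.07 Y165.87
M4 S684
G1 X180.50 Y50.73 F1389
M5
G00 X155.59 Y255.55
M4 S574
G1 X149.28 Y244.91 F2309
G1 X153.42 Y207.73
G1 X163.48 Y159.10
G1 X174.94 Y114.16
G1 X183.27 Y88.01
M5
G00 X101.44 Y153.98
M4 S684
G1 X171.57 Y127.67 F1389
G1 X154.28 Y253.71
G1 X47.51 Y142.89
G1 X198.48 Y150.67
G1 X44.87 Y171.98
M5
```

y_svg = 288.78 − y_m.

[1] S684→`#008000` (cut); open run; points: 125.44,184.52 127.59,184.17 132.73,179.33 140.86,169.98 151.98,156.15 166.10,137.81

[2] S684→`#008000` (cut); open run; points: 151.52,115.65 157.56,124.29 169.15,132.24 186.30,139.50 209.00,146.06 237.25,151.93

[3] S684→`#008000` (cut); open run; points: 96.07,122.91 180.50,238.05

[4] S574→`#ff00ff` (score); open run; points: 155.59,33.23 149.28,43.87 153.42,81.05 163.48,129.68 174.94,174.62 183.27,200.77

[5] S684→`#008000` (cut); open run; points: 101.44,134.80 171.57,161.11 154.28,35.07 47.51,145.89 198.48,138.11 44.87,116.80

<svg xmlns="http://www.w3.org/2000/svg" width="258.74mm" height="288.78mm" viewBox="0 0 258.74 288.78">
  <polyline points="125.44,184.52 127.59,184.17 132.73,179.33 140.86,169.98 151.98,156.15 166.10,137.81" fill="none" stroke="#008000"/>
  <polyline points="151.52,115.65 157.56,124.29 169.15,132.24 186.30,139.50 209.00,146.06 237.25,151.93" fill="none" stroke="#008000"/>
  <polyline points="96.07,122.91 180.50,238.05" fill="none" stroke="#008000"/>
  <polyline points="155.59,33.23 149.28,43.87 153.42,81.05 163.48,129.68 174.94,174.62 183.27,200.77" fill="none" stroke="#ff00ff"/>
  <polyline points="101.44,134.80 171.57,161.11 154.28,35.07 47.51,145.89 198.48,138.11 44.87,116.80" fill="none" stroke="#008000"/>
</svg>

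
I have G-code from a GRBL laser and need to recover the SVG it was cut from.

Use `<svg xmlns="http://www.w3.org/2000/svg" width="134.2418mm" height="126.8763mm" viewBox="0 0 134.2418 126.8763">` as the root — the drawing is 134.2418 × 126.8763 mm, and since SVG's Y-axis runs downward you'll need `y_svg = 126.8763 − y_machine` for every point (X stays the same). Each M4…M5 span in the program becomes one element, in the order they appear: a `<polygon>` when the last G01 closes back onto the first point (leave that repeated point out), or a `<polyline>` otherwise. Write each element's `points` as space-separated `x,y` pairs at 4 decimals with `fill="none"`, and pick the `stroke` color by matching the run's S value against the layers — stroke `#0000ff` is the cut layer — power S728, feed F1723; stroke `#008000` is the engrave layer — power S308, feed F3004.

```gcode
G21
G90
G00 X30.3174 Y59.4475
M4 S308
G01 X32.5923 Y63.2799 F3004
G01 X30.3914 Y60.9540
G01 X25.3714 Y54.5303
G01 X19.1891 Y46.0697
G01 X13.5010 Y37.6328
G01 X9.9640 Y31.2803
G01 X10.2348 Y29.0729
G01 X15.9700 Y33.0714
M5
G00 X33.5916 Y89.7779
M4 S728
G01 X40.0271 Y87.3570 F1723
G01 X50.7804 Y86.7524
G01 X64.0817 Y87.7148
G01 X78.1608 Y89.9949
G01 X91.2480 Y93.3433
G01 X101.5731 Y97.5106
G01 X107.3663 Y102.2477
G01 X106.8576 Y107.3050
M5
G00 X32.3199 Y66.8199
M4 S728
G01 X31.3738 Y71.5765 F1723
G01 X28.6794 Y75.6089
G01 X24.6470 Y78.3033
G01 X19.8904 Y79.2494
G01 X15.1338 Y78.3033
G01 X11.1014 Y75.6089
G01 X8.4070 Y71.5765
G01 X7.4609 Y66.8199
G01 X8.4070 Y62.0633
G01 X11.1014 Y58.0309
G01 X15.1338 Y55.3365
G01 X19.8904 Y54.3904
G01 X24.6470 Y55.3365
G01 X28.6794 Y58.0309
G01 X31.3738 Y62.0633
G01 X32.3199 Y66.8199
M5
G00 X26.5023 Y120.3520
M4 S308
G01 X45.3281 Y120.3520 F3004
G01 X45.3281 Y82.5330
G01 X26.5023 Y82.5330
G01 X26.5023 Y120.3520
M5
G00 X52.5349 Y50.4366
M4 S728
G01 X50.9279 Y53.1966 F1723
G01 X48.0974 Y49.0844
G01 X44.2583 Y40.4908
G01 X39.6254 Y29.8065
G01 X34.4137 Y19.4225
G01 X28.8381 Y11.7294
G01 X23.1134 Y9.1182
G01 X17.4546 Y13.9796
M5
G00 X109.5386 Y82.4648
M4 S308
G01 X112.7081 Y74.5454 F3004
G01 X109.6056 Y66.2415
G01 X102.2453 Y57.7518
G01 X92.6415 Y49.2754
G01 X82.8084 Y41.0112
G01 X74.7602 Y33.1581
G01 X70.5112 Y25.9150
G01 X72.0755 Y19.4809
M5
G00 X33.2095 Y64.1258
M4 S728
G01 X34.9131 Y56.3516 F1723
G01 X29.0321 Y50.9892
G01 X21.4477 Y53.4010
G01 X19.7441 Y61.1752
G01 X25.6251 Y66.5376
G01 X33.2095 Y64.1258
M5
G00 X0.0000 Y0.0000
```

Machine Y-up, SVG Y-down with viewBox height 126.8763, so y_svg = 126.8763 − y_machine; X carries over.

Run 1: power S308 maps to stroke `#008000` (engrave). The run is open, so emit a `<polyline>` with points (Y-flipped): 30.3174,67.4288 32.5923,63.5964 30.3914,65.9223 25.3714,72.3460 19.1891,80.8066 13.5010,89.2435 9.9640,95.5960 10.2348,97.8034 15.9700,93.8049.

Run 2: the run's S728 means `#0000ff` (cut). The run is open, so emit a `<polyline>` with points (Y-flipped): 33.5916,37.0984 40.0271,39.5193 50.7804,40.1239 64.0817,39.1615 78.1608,36.8814 91.2480,33.5330 101.5731,29.3657 107.3663,24.6286 106.8576,19.5713.

Run 3: power S728 maps to stroke `#0000ff` (cut). The run returns to its start, so emit a `<polygon>` with points (Y-flipped): 32.3199,60.0564 31.3738,55.2998 28.6794,51.2674 24.6470,48.5730 19.8904,47.6269 15.1338,48.5730 11.1014,51.2674 8.4070,55.2998 7.4609,60.0564 8.4070,64.8130 11.1014,68.8454 15.1338,71.5398 19.8904,72.4859 24.6470,71.5398 28.6794,68.8454 31.3738,64.8130.

Run 4: S308 ⇒ engrave layer `#008000`. The run returns to its start, so emit a `<polygon>` with points (Y-flipped): 26.5023,6.5243 45.3281,6.5243 45.3281,44.3433 26.5023,44.3433.

Run 5: power S728 maps to stroke `#0000ff` (cut). The run is open, so emit a `<polyline>` with points (Y-flipped): 52.5349,76.4397 50.9279,73.6797 48.0974,77.7919 44.2583,86.3855 39.6254,97.0698 34.4137,107.4538 28.8381,115.1469 23.1134,117.7581 17.4546,112.8967.

Run 6: S308 ⇒ engrave layer `#008000`. The run is open, so emit a `<polyline>` with points (Y-flipped): 109.5386,44.4115 112.7081,52.3309 109.6056,60.6348 102.2453,69.1245 92.6415,77.6009 82.8084,85.8651 74.7602,93.7182 70.5112,100.9613 72.0755,107.3954.

Run 7: S728 ⇒ cut layer `#0000ff`. The run returns to its start, so emit a `<polygon>` with points (Y-flipped): 33.2095,62.7505 34.9131,70.5247 29.0321,75.8871 21.4477,73.4753 19.7441,65.7011 25.6251,60.3387.

<svg xmlns="http://www.w3.org/2000/svg" width="134.2418mm" height="126.8763mm" viewBox="0 0 134.2418 126.8763">
  <polyline points="30.3174,67.4288 32.5923,63.5964 30.3914,65.9223 25.3714,72.3460 19.1891,80.8066 13.5010,89.2435 9.9640,95.5960 10.2348,97.8034 15.9700,93.8049" fill="none" stroke="#008000"/>
  <polyline points="33.5916,37.0984 40.0271,39.5193 50.7804,40.1239 64.0817,39.1615 78.1608,36.8814 91.2480,33.5330 101.5731,29.3657 107.3663,24.6286 106.8576,19.5713" fill="none" stroke="#0000ff"/>
  <polygon points="32.3199,60.0564 31.3738,55.2998 28.6794,51.2674 24.6470,48.5730 19.8904,47.6269 15.1338,48.5730 11.1014,51.2674 8.4070,55.2998 7.4609,60.0564 8.4070,64.8130 11.1014,68.8454 15.1338,71.5398 19.8904,72.4859 24.6470,71.5398 28.6794,68.8454 31.3738,64.8130" fill="none" stroke="#0000ff"/>
  <polygon points="26.5023,6.5243 45.3281,6.5243 45.3281,44.3433 26.5023,44.3433" fill="none" stroke="#008000"/>
  <polyline points="52.5349,76.4397 50.9279,73.6797 48.0974,77.7919 44.2583,86.3855 39.6254,97.0698 34.4137,107.4538 28.8381,115.1469 23.1134,117.7581 17.4546,112.8967" fill="none" stroke="#0000ff"/>
  <polyline points="109.5386,44.4115 112.7081,52.3309 109.6056,60.6348 102.2453,69.1245 92.6415,77.6009 82.8084,85.8651 74.7602,93.7182 70.5112,100.9613 72.0755,107.3954" fill="none" stroke="#008000"/>
  <polygon points="33.2095,62.7505 34.9131,70.5247 29.0321,75.8871 21.4477,73.4753 19.7441,65.7011 25.6251,60.3387" fill="none" stroke="#0000ff"/>
</svg>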